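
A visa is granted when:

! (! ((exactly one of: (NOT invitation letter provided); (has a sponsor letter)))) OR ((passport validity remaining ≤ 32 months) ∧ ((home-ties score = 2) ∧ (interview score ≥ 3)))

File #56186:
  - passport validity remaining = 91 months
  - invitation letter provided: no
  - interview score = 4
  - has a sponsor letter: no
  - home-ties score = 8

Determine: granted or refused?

Granted

Atomic conditions:
  NOT invitation letter provided: no → true
  has a sponsor letter: no → false
  passport validity remaining ≤ 32 months: 91 ≤ 32 is false
  home-ties score = 2: 8 == 2 is false
  interview score ≥ 3: 4 ≥ 3 is true
Combine:
[1.1.1] exactly-one(true, false) = true
[1.1] NOT true = false
[1] NOT false = true
[2.2] false AND true = false
[2] false AND false = false
[root] true OR false = true
Overall: true → granted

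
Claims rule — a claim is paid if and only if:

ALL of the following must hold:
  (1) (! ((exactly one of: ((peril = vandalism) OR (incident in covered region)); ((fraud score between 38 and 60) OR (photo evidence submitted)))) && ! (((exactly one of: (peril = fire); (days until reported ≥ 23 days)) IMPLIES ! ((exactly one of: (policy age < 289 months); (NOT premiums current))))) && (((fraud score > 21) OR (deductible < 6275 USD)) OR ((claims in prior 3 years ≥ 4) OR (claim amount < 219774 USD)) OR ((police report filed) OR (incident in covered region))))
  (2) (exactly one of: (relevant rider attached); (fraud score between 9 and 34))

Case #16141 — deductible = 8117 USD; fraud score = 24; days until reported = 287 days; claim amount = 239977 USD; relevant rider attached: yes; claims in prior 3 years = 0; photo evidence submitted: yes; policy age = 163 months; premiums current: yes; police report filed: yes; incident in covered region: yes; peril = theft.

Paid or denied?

Atomic conditions:
  peril = vandalism: theft == vandalism is false
  incident in covered region: yes → true
  fraud score between 38 and 60: 24 in [38, 60] is false
  photo evidence submitted: yes → true
  peril = fire: theft == fire is false
  days until reported ≥ 23 days: 287 ≥ 23 is true
  policy age < 289 months: 163 < 289 is true
  NOT premiums current: yes → false
  fraud score > 21: 24 > 21 is true
  deductible < 6275 USD: 8117 < 6275 is false
  claims in prior 3 years ≥ 4: 0 ≥ 4 is false
  claim amount < 219774 USD: 239977 < 219774 is false
  police report filed: yes → true
  relevant rider attached: yes → true
  fraud score between 9 and 34: 24 in [9, 34] is true
Combine:
[1.1.1.1] false OR true = true
[1.1.1.2] false OR true = true
[1.1.1] exactly-one(true, true) = false
[1.1] NOT false = true
[1.2.1.1] exactly-one(false, true) = true
[1.2.1.2.1] exactly-one(true, false) = true
[1.2.1.2] NOT true = false
[1.2.1] true → false = false
[1.2] NOT false = true
[1.3.1] true OR false = true
[1.3.2] false OR false = false
[1.3.3] true OR true = true
[1.3] true OR false OR true = true
[1] true AND true AND true = true
[2] exactly-one(true, true) = false
[root] true AND false = false
Overall: false → denied

Denied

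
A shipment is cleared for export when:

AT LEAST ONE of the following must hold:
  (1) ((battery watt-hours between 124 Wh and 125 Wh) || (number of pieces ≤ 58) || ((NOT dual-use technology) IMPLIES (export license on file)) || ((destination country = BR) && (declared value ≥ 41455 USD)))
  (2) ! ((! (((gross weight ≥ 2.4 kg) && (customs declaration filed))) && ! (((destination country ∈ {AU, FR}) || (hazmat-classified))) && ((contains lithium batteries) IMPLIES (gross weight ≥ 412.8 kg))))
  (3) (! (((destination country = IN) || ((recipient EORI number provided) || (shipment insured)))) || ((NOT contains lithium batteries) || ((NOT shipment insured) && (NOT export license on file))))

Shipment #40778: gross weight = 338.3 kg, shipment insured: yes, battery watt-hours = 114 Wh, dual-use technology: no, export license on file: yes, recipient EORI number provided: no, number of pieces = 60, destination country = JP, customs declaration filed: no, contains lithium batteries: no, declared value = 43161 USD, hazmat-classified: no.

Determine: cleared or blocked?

Cleared

Atomic conditions:
  battery watt-hours between 124 Wh and 125 Wh: 114 in [124, 125] is false
  number of pieces ≤ 58: 60 ≤ 58 is false
  NOT dual-use technology: no → true
  export license on file: yes → true
  destination country = BR: JP == BR is false
  declared value ≥ 41455 USD: 43161 ≥ 41455 is true
  gross weight ≥ 2.4 kg: 338.3 ≥ 2.4 is true
  customs declaration filed: no → false
  destination country ∈ {AU, FR}: JP is not in the set → false
  hazmat-classified: no → false
  contains lithium batteries: no → false
  gross weight ≥ 412.8 kg: 338.3 ≥ 412.8 is false
  destination country = IN: JP == IN is false
  recipient EORI number provided: no → false
  shipment insured: yes → true
  NOT contains lithium batteries: no → true
  NOT shipment insured: yes → false
  NOT export license on file: yes → false
Combine:
[1.3] true → true = true
[1.4] false AND true = false
[1] false OR false OR true OR false = true
[2.1.1.1] true AND false = false
[2.1.1] NOT false = true
[2.1.2.1] false OR false = false
[2.1.2] NOT false = true
[2.1.3] false → false (antecedent false ⇒ implication holds) = true
[2.1] true AND true AND true = true
[2] NOT true = false
[3.1.1.2] false OR true = true
[3.1.1] false OR true = true
[3.1] NOT true = false
[3.2.2] false AND false = false
[3.2] true OR false = true
[3] false OR true = true
[root] true OR false OR true = true
Overall: true → cleared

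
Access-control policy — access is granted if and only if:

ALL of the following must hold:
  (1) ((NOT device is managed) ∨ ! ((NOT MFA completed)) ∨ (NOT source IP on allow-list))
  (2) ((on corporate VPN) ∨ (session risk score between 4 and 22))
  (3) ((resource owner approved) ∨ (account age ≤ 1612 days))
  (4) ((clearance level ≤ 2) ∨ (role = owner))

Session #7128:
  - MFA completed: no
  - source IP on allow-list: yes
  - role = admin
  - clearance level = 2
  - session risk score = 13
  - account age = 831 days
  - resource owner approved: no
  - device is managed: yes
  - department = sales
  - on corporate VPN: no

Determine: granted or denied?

Atomic conditions:
  NOT device is managed: yes → false
  NOT MFA completed: no → true
  NOT source IP on allow-list: yes → false
  on corporate VPN: no → false
  session risk score between 4 and 22: 13 in [4, 22] is true
  resource owner approved: no → false
  account age ≤ 1612 days: 831 ≤ 1612 is true
  clearance level ≤ 2: 2 ≤ 2 is true
  role = owner: admin == owner is false
Combine:
[1.2] NOT true = false
[1] false OR false OR false = false
[2] false OR true = true
[3] false OR true = true
[4] true OR false = true
[root] false AND true AND true AND true = false
Overall: false → denied

Denied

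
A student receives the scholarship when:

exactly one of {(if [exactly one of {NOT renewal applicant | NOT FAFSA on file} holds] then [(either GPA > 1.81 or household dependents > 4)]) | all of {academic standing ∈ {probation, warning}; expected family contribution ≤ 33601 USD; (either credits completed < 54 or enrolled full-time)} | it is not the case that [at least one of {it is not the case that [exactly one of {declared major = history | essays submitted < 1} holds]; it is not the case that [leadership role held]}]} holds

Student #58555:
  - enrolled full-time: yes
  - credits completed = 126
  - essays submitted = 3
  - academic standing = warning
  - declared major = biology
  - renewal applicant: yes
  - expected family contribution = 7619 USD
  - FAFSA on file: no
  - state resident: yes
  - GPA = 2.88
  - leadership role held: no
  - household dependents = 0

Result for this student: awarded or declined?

Declined

Atomic conditions:
  NOT renewal applicant: yes → false
  NOT FAFSA on file: no → true
  GPA > 1.81: 2.88 > 1.81 is true
  household dependents > 4: 0 > 4 is false
  academic standing ∈ {probation, warning}: warning is in the set → true
  expected family contribution ≤ 33601 USD: 7619 ≤ 33601 is true
  credits completed < 54: 126 < 54 is false
  enrolled full-time: yes → true
  declared major = history: biology == history is false
  essays submitted < 1: 3 < 1 is false
  leadership role held: no → false
Combine:
[1.1] exactly-one(false, true) = true
[1.2] true OR false = true
[1] true → true = true
[2.3] false OR true = true
[2] true AND true AND true = true
[3.1.1.1] exactly-one(false, false) = false
[3.1.1] NOT false = true
[3.1.2] NOT false = true
[3.1] true OR true = true
[3] NOT true = false
[root] exactly-one(true, true, false) = false
Overall: false → declined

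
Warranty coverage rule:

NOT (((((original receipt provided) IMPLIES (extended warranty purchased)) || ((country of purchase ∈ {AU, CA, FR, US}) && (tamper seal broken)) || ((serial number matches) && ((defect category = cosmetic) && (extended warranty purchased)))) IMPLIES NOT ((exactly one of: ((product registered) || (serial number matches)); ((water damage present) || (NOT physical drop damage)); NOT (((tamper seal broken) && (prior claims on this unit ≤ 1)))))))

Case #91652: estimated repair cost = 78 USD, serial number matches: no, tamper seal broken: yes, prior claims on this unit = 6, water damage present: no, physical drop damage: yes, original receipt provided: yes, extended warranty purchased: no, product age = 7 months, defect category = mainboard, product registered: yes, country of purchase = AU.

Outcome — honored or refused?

Refused

Atomic conditions:
  original receipt provided: yes → true
  extended warranty purchased: no → false
  country of purchase ∈ {AU, CA, FR, US}: AU is in the set → true
  tamper seal broken: yes → true
  serial number matches: no → false
  defect category = cosmetic: mainboard == cosmetic is false
  product registered: yes → true
  water damage present: no → false
  NOT physical drop damage: yes → false
  prior claims on this unit ≤ 1: 6 ≤ 1 is false
Combine:
[1.1.1] true → false = false
[1.1.2] true AND true = true
[1.1.3.2] false AND false = false
[1.1.3] false AND false = false
[1.1] false OR true OR false = true
[1.2.1.1] true OR false = true
[1.2.1.2] false OR false = false
[1.2.1.3.1] true AND false = false
[1.2.1.3] NOT false = true
[1.2.1] exactly-one(true, false, true) = false
[1.2] NOT false = true
[1] true → true = true
[root] NOT true = false
Overall: false → refused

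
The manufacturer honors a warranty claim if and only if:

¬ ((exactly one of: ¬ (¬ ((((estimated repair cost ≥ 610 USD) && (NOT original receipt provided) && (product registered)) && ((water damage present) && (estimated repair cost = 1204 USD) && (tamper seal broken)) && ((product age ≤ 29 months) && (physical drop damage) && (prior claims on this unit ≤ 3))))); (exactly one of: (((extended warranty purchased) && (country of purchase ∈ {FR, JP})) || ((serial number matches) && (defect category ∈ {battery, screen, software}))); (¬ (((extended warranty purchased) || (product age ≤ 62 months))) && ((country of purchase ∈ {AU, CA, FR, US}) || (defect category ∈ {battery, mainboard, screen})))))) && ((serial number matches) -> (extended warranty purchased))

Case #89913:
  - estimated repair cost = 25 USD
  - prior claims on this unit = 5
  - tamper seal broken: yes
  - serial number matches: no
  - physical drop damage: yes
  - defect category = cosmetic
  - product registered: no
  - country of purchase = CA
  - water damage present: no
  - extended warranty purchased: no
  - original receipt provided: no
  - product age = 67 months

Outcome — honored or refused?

Refused

Atomic conditions:
  estimated repair cost ≥ 610 USD: 25 ≥ 610 is false
  NOT original receipt provided: no → true
  product registered: no → false
  water damage present: no → false
  estimated repair cost = 1204 USD: 25 == 1204 is false
  tamper seal broken: yes → true
  product age ≤ 29 months: 67 ≤ 29 is false
  physical drop damage: yes → true
  prior claims on this unit ≤ 3: 5 ≤ 3 is false
  extended warranty purchased: no → false
  country of purchase ∈ {FR, JP}: CA is not in the set → false
  serial number matches: no → false
  defect category ∈ {battery, screen, software}: cosmetic is not in the set → false
  product age ≤ 62 months: 67 ≤ 62 is false
  country of purchase ∈ {AU, CA, FR, US}: CA is in the set → true
  defect category ∈ {battery, mainboard, screen}: cosmetic is not in the set → false
Combine:
[1.1.1.1.1.1] false AND true AND false = false
[1.1.1.1.1.2] false AND false AND true = false
[1.1.1.1.1.3] false AND true AND false = false
[1.1.1.1.1] false AND false AND false = false
[1.1.1.1] NOT false = true
[1.1.1] NOT true = false
[1.1.2.1.1] false AND false = false
[1.1.2.1.2] false AND false = false
[1.1.2.1] false OR false = false
[1.1.2.2.1.1] false OR false = false
[1.1.2.2.1] NOT false = true
[1.1.2.2.2] true OR false = true
[1.1.2.2] true AND true = true
[1.1.2] exactly-one(false, true) = true
[1.1] exactly-one(false, true) = true
[1] NOT true = false
[2] false → false (antecedent false ⇒ implication holds) = true
[root] false AND true = false
Overall: false → refused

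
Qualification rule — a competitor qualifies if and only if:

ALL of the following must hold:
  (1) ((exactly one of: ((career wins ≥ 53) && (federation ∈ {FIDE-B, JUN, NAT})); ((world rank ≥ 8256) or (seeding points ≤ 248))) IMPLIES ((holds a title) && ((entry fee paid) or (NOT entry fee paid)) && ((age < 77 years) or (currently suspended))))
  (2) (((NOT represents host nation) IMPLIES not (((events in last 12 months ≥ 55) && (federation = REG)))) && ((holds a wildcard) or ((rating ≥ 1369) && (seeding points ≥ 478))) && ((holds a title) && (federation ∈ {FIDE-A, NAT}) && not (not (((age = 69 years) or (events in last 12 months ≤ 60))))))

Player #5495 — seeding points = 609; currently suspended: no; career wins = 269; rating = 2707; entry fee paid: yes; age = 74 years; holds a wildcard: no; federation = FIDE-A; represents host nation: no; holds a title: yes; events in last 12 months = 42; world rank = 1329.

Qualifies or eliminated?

Qualifies

Atomic conditions:
  career wins ≥ 53: 269 ≥ 53 is true
  federation ∈ {FIDE-B, JUN, NAT}: FIDE-A is not in the set → false
  world rank ≥ 8256: 1329 ≥ 8256 is false
  seeding points ≤ 248: 609 ≤ 248 is false
  holds a title: yes → true
  entry fee paid: yes → true
  NOT entry fee paid: yes → false
  age < 77 years: 74 < 77 is true
  currently suspended: no → false
  NOT represents host nation: no → true
  events in last 12 months ≥ 55: 42 ≥ 55 is false
  federation = REG: FIDE-A == REG is false
  holds a wildcard: no → false
  rating ≥ 1369: 2707 ≥ 1369 is true
  seeding points ≥ 478: 609 ≥ 478 is true
  federation ∈ {FIDE-A, NAT}: FIDE-A is in the set → true
  age = 69 years: 74 == 69 is false
  events in last 12 months ≤ 60: 42 ≤ 60 is true
Combine:
[1.1.1] true AND false = false
[1.1.2] false OR false = false
[1.1] exactly-one(false, false) = false
[1.2.2] true OR false = true
[1.2.3] true OR false = true
[1.2] true AND true AND true = true
[1] false → true (antecedent false ⇒ implication holds) = true
[2.1.2.1] false AND false = false
[2.1.2] NOT false = true
[2.1] true → true = true
[2.2.2] true AND true = true
[2.2] false OR true = true
[2.3.3.1.1] false OR true = true
[2.3.3.1] NOT true = false
[2.3.3] NOT false = true
[2.3] true AND true AND true = true
[2] true AND true AND true = true
[root] true AND true = true
Overall: true → qualifies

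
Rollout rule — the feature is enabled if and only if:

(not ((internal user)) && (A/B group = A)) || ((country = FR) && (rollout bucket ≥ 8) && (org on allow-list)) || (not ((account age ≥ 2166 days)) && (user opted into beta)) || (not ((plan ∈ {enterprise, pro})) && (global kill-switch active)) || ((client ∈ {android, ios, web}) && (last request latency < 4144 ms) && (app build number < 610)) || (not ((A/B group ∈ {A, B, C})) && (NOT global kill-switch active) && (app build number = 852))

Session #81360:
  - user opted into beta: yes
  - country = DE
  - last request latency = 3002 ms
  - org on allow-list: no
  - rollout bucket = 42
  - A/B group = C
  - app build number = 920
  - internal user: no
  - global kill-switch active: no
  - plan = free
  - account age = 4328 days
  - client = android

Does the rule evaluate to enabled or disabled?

Atomic conditions:
  internal user: no → false
  A/B group = A: C == A is false
  country = FR: DE == FR is false
  rollout bucket ≥ 8: 42 ≥ 8 is true
  org on allow-list: no → false
  account age ≥ 2166 days: 4328 ≥ 2166 is true
  user opted into beta: yes → true
  plan ∈ {enterprise, pro}: free is not in the set → false
  global kill-switch active: no → false
  client ∈ {android, ios, web}: android is in the set → true
  last request latency < 4144 ms: 3002 < 4144 is true
  app build number < 610: 920 < 610 is false
  A/B group ∈ {A, B, C}: C is in the set → true
  NOT global kill-switch active: no → true
  app build number = 852: 920 == 852 is false
Combine:
[1.1] NOT false = true
[1] true AND false = false
[2] false AND true AND false = false
[3.1] NOT true = false
[3] false AND true = false
[4.1] NOT false = true
[4] true AND false = false
[5] true AND true AND false = false
[6.1] NOT true = false
[6] false AND true AND false = false
[root] false OR false OR false OR false OR false OR false = false
Overall: false → disabled

Disabled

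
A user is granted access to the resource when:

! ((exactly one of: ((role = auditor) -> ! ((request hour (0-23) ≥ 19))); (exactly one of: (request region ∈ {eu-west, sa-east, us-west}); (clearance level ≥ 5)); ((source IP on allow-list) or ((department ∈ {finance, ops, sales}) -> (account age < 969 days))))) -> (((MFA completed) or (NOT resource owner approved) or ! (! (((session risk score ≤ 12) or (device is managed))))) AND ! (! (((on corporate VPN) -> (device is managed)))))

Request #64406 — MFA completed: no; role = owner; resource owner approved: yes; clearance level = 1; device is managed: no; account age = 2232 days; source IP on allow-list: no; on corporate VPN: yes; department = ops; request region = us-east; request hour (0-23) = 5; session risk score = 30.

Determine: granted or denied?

Granted

Atomic conditions:
  role = auditor: owner == auditor is false
  request hour (0-23) ≥ 19: 5 ≥ 19 is false
  request region ∈ {eu-west, sa-east, us-west}: us-east is not in the set → false
  clearance level ≥ 5: 1 ≥ 5 is false
  source IP on allow-list: no → false
  department ∈ {finance, ops, sales}: ops is in the set → true
  account age < 969 days: 2232 < 969 is false
  MFA completed: no → false
  NOT resource owner approved: yes → false
  session risk score ≤ 12: 30 ≤ 12 is false
  device is managed: no → false
  on corporate VPN: yes → true
Combine:
[1.1.1.2] NOT false = true
[1.1.1] false → true (antecedent false ⇒ implication holds) = true
[1.1.2] exactly-one(false, false) = false
[1.1.3.2] true → false = false
[1.1.3] false OR false = false
[1.1] exactly-one(true, false, false) = true
[1] NOT true = false
[2.1.3.1.1] false OR false = false
[2.1.3.1] NOT false = true
[2.1.3] NOT true = false
[2.1] false OR false OR false = false
[2.2.1.1] true → false = false
[2.2.1] NOT false = true
[2.2] NOT true = false
[2] false AND false = false
[root] false → false (antecedent false ⇒ implication holds) = true
Overall: true → granted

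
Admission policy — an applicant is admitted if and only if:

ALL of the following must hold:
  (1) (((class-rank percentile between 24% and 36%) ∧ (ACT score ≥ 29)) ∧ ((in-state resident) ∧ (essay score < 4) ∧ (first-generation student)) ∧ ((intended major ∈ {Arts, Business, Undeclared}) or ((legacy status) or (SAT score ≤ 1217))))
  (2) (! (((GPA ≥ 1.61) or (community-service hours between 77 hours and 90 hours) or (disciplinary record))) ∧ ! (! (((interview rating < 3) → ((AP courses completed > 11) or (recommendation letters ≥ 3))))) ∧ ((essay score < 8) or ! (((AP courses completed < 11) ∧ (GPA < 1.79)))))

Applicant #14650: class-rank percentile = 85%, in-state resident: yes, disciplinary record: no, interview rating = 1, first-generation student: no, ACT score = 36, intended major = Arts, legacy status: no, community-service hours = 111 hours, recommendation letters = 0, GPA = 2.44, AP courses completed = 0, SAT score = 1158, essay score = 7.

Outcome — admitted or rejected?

Atomic conditions:
  class-rank percentile between 24% and 36%: 85 in [24, 36] is false
  ACT score ≥ 29: 36 ≥ 29 is true
  in-state resident: yes → true
  essay score < 4: 7 < 4 is false
  first-generation student: no → false
  intended major ∈ {Arts, Business, Undeclared}: Arts is in the set → true
  legacy status: no → false
  SAT score ≤ 1217: 1158 ≤ 1217 is true
  GPA ≥ 1.61: 2.44 ≥ 1.61 is true
  community-service hours between 77 hours and 90 hours: 111 in [77, 90] is false
  disciplinary record: no → false
  interview rating < 3: 1 < 3 is true
  AP courses completed > 11: 0 > 11 is false
  recommendation letters ≥ 3: 0 ≥ 3 is false
  essay score < 8: 7 < 8 is true
  AP courses completed < 11: 0 < 11 is true
  GPA < 1.79: 2.44 < 1.79 is false
Combine:
[1.1] false AND true = false
[1.2] true AND false AND false = false
[1.3.2] false OR true = true
[1.3] true OR true = true
[1] false AND false AND true = false
[2.1.1] true OR false OR false = true
[2.1] NOT true = false
[2.2.1.1.2] false OR false = false
[2.2.1.1] true → false = false
[2.2.1] NOT false = true
[2.2] NOT true = false
[2.3.2.1] true AND false = false
[2.3.2] NOT false = true
[2.3] true OR true = true
[2] false AND false AND true = false
[root] false AND false = false
Overall: false → rejected

Rejected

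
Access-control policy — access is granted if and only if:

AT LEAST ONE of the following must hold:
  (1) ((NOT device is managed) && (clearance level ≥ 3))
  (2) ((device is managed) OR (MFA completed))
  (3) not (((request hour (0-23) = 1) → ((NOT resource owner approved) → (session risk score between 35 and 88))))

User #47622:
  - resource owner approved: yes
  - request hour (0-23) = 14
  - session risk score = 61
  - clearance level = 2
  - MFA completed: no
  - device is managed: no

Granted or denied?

Atomic conditions:
  NOT device is managed: no → true
  clearance level ≥ 3: 2 ≥ 3 is false
  device is managed: no → false
  MFA completed: no → false
  request hour (0-23) = 1: 14 == 1 is false
  NOT resource owner approved: yes → false
  session risk score between 35 and 88: 61 in [35, 88] is true
Combine:
[1] true AND false = false
[2] false OR false = false
[3.1.2] false → true (antecedent false ⇒ implication holds) = true
[3.1] false → true (antecedent false ⇒ implication holds) = true
[3] NOT true = false
[root] false OR false OR false = false
Overall: false → denied

Denied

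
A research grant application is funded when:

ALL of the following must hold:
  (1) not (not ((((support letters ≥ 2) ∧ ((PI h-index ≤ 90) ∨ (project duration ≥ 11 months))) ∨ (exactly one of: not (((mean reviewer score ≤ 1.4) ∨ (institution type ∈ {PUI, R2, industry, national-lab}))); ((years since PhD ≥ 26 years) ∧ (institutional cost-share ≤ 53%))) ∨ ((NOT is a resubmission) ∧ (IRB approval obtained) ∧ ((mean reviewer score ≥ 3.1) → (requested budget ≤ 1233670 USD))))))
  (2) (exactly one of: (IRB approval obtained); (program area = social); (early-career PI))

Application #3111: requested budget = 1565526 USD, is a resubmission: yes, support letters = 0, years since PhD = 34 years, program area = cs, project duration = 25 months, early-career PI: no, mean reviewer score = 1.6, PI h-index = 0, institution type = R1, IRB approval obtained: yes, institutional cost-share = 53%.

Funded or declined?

Atomic conditions:
  support letters ≥ 2: 0 ≥ 2 is false
  PI h-index ≤ 90: 0 ≤ 90 is true
  project duration ≥ 11 months: 25 ≥ 11 is true
  mean reviewer score ≤ 1.4: 1.6 ≤ 1.4 is false
  institution type ∈ {PUI, R2, industry, national-lab}: R1 is not in the set → false
  years since PhD ≥ 26 years: 34 ≥ 26 is true
  institutional cost-share ≤ 53%: 53 ≤ 53 is true
  NOT is a resubmission: yes → false
  IRB approval obtained: yes → true
  mean reviewer score ≥ 3.1: 1.6 ≥ 3.1 is false
  requested budget ≤ 1233670 USD: 1565526 ≤ 1233670 is false
  program area = social: cs == social is false
  early-career PI: no → false
Combine:
[1.1.1.1.2] true OR true = true
[1.1.1.1] false AND true = false
[1.1.1.2.1.1] false OR false = false
[1.1.1.2.1] NOT false = true
[1.1.1.2.2] true AND true = true
[1.1.1.2] exactly-one(true, true) = false
[1.1.1.3.3] false → false (antecedent false ⇒ implication holds) = true
[1.1.1.3] false AND true AND true = false
[1.1.1] false OR false OR false = false
[1.1] NOT false = true
[1] NOT true = false
[2] exactly-one(true, false, false) = true
[root] false AND true = false
Overall: false → declined

Declined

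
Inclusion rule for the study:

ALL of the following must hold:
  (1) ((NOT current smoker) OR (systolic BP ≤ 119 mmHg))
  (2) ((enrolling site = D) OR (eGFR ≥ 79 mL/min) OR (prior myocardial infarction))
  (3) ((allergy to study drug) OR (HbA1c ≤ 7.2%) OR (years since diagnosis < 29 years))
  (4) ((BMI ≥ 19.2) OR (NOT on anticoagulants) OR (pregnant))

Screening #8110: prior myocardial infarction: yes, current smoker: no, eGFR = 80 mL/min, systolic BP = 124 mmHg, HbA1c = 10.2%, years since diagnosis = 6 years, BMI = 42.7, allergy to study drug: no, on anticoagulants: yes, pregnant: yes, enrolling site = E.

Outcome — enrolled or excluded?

Atomic conditions:
  NOT current smoker: no → true
  systolic BP ≤ 119 mmHg: 124 ≤ 119 is false
  enrolling site = D: E == D is false
  eGFR ≥ 79 mL/min: 80 ≥ 79 is true
  prior myocardial infarction: yes → true
  allergy to study drug: no → false
  HbA1c ≤ 7.2%: 10.2 ≤ 7.2 is false
  years since diagnosis < 29 years: 6 < 29 is true
  BMI ≥ 19.2: 42.7 ≥ 19.2 is true
  NOT on anticoagulants: yes → false
  pregnant: yes → true
Combine:
[1] true OR false = true
[2] false OR true OR true = true
[3] false OR false OR true = true
[4] true OR false OR true = true
[root] true AND true AND true AND true = true
Overall: true → enrolled

Enrolled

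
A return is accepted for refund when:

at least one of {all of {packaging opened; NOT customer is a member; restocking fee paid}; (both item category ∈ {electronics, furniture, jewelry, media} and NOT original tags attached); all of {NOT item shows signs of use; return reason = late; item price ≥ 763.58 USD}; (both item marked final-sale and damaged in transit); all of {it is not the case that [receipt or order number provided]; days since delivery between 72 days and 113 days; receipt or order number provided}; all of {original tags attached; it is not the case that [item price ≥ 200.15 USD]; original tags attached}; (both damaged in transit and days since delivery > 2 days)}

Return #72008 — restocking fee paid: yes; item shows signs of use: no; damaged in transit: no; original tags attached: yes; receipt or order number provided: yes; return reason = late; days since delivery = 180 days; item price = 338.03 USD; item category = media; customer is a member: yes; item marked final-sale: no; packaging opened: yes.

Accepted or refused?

Atomic conditions:
  packaging opened: yes → true
  NOT customer is a member: yes → false
  restocking fee paid: yes → true
  item category ∈ {electronics, furniture, jewelry, media}: media is in the set → true
  NOT original tags attached: yes → false
  NOT item shows signs of use: no → true
  return reason = late: late == late is true
  item price ≥ 763.58 USD: 338.03 ≥ 763.58 is false
  item marked final-sale: no → false
  damaged in transit: no → false
  receipt or order number provided: yes → true
  days since delivery between 72 days and 113 days: 180 in [72, 113] is false
  original tags attached: yes → true
  item price ≥ 200.15 USD: 338.03 ≥ 200.15 is true
  days since delivery > 2 days: 180 > 2 is true
Combine:
[1] true AND false AND true = false
[2] true AND false = false
[3] true AND true AND false = false
[4] false AND false = false
[5.1] NOT true = false
[5] false AND false AND true = false
[6.2] NOT true = false
[6] true AND false AND true = false
[7] false AND true = false
[root] false OR false OR false OR false OR false OR false OR false = false
Overall: false → refused

Refused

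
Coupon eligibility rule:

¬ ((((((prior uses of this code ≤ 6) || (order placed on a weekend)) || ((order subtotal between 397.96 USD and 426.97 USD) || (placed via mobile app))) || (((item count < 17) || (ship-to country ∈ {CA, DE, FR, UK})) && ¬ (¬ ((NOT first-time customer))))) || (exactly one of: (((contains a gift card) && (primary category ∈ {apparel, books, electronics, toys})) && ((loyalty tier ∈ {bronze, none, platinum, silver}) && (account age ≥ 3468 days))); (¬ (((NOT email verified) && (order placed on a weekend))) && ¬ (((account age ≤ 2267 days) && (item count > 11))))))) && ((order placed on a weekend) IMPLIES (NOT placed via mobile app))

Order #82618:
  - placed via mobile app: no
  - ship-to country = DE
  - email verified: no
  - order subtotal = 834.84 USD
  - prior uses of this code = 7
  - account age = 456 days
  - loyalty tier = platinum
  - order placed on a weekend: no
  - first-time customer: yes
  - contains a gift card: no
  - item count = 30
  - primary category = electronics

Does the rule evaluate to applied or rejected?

Atomic conditions:
  prior uses of this code ≤ 6: 7 ≤ 6 is false
  order placed on a weekend: no → false
  order subtotal between 397.96 USD and 426.97 USD: 834.84 in [397.96, 426.97] is false
  placed via mobile app: no → false
  item count < 17: 30 < 17 is false
  ship-to country ∈ {CA, DE, FR, UK}: DE is in the set → true
  NOT first-time customer: yes → false
  contains a gift card: no → false
  primary category ∈ {apparel, books, electronics, toys}: electronics is in the set → true
  loyalty tier ∈ {bronze, none, platinum, silver}: platinum is in the set → true
  account age ≥ 3468 days: 456 ≥ 3468 is false
  NOT email verified: no → true
  account age ≤ 2267 days: 456 ≤ 2267 is true
  item count > 11: 30 > 11 is true
  NOT placed via mobile app: no → true
Combine:
[1.1.1.1.1] false OR false = false
[1.1.1.1.2] false OR false = false
[1.1.1.1] false OR false = false
[1.1.1.2.1] false OR true = true
[1.1.1.2.2.1] NOT false = true
[1.1.1.2.2] NOT true = false
[1.1.1.2] true AND false = false
[1.1.1] false OR false = false
[1.1.2.1.1] false AND true = false
[1.1.2.1.2] true AND false = false
[1.1.2.1] false AND false = false
[1.1.2.2.1.1] true AND false = false
[1.1.2.2.1] NOT false = true
[1.1.2.2.2.1] true AND true = true
[1.1.2.2.2] NOT true = false
[1.1.2.2] true AND false = false
[1.1.2] exactly-one(false, false) = false
[1.1] false OR false = false
[1] NOT false = true
[2] false → true (antecedent false ⇒ implication holds) = true
[root] true AND true = true
Overall: true → applied

Applied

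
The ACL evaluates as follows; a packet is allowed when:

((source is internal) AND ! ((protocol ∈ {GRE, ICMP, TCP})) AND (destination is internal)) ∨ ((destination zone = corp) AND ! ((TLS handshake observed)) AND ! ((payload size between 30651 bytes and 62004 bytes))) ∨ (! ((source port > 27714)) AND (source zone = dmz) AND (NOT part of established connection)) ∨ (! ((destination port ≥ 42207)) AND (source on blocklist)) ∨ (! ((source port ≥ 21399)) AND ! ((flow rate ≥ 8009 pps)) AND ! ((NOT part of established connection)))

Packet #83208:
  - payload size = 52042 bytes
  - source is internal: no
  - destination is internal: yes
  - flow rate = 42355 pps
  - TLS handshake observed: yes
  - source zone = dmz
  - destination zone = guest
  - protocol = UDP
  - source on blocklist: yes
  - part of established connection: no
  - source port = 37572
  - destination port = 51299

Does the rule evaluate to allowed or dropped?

Dropped

Atomic conditions:
  source is internal: no → false
  protocol ∈ {GRE, ICMP, TCP}: UDP is not in the set → false
  destination is internal: yes → true
  destination zone = corp: guest == corp is false
  TLS handshake observed: yes → true
  payload size between 30651 bytes and 62004 bytes: 52042 in [30651, 62004] is true
  source port > 27714: 37572 > 27714 is true
  source zone = dmz: dmz == dmz is true
  NOT part of established connection: no → true
  destination port ≥ 42207: 51299 ≥ 42207 is true
  source on blocklist: yes → true
  source port ≥ 21399: 37572 ≥ 21399 is true
  flow rate ≥ 8009 pps: 42355 ≥ 8009 is true
Combine:
[1.2] NOT false = true
[1] false AND true AND true = false
[2.2] NOT true = false
[2.3] NOT true = false
[2] false AND false AND false = false
[3.1] NOT true = false
[3] false AND true AND true = false
[4.1] NOT true = false
[4] false AND true = false
[5.1] NOT true = false
[5.2] NOT true = false
[5.3] NOT true = false
[5] false AND false AND false = false
[root] false OR false OR false OR false OR false = false
Overall: false → dropped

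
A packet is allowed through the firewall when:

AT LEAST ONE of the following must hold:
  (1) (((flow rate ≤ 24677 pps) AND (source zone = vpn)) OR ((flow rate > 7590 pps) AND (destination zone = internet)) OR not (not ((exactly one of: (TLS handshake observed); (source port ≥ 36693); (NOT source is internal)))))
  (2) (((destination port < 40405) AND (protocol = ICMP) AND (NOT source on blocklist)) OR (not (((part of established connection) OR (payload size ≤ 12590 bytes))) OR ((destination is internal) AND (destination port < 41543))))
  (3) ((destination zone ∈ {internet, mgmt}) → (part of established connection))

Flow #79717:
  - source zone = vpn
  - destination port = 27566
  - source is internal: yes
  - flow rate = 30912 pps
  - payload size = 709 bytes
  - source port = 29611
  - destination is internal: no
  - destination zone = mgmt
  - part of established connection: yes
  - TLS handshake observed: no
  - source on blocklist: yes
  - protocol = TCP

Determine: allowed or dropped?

Allowed

Atomic conditions:
  flow rate ≤ 24677 pps: 30912 ≤ 24677 is false
  source zone = vpn: vpn == vpn is true
  flow rate > 7590 pps: 30912 > 7590 is true
  destination zone = internet: mgmt == internet is false
  TLS handshake observed: no → false
  source port ≥ 36693: 29611 ≥ 36693 is false
  NOT source is internal: yes → false
  destination port < 40405: 27566 < 40405 is true
  protocol = ICMP: TCP == ICMP is false
  NOT source on blocklist: yes → false
  part of established connection: yes → true
  payload size ≤ 12590 bytes: 709 ≤ 12590 is true
  destination is internal: no → false
  destination port < 41543: 27566 < 41543 is true
  destination zone ∈ {internet, mgmt}: mgmt is in the set → true
Combine:
[1.1] false AND true = false
[1.2] true AND false = false
[1.3.1.1] exactly-one(false, false, false) = false
[1.3.1] NOT false = true
[1.3] NOT true = false
[1] false OR false OR false = false
[2.1] true AND false AND false = false
[2.2.1.1] true OR true = true
[2.2.1] NOT true = false
[2.2.2] false AND true = false
[2.2] false OR false = false
[2] false OR false = false
[3] true → true = true
[root] false OR false OR true = true
Overall: true → allowed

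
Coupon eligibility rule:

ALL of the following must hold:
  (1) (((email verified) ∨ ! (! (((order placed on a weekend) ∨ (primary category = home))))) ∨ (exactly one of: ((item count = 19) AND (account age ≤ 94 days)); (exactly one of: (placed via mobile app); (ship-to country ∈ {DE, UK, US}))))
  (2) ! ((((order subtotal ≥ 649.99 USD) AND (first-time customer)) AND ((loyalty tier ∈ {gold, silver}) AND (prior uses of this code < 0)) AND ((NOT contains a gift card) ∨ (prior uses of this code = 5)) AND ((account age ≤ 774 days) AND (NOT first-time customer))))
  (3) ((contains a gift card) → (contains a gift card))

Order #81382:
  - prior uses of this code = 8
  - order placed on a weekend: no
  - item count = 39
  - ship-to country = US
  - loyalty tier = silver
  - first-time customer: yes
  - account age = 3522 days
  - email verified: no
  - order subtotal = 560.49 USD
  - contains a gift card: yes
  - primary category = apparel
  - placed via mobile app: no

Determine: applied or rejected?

Applied

Atomic conditions:
  email verified: no → false
  order placed on a weekend: no → false
  primary category = home: apparel == home is false
  item count = 19: 39 == 19 is false
  account age ≤ 94 days: 3522 ≤ 94 is false
  placed via mobile app: no → false
  ship-to country ∈ {DE, UK, US}: US is in the set → true
  order subtotal ≥ 649.99 USD: 560.49 ≥ 649.99 is false
  first-time customer: yes → true
  loyalty tier ∈ {gold, silver}: silver is in the set → true
  prior uses of this code < 0: 8 < 0 is false
  NOT contains a gift card: yes → false
  prior uses of this code = 5: 8 == 5 is false
  account age ≤ 774 days: 3522 ≤ 774 is false
  NOT first-time customer: yes → false
  contains a gift card: yes → true
Combine:
[1.1.2.1.1] false OR false = false
[1.1.2.1] NOT false = true
[1.1.2] NOT true = false
[1.1] false OR false = false
[1.2.1] false AND false = false
[1.2.2] exactly-one(false, true) = true
[1.2] exactly-one(false, true) = true
[1] false OR true = true
[2.1.1] false AND true = false
[2.1.2] true AND false = false
[2.1.3] false OR false = false
[2.1.4] false AND false = false
[2.1] false AND false AND false AND false = false
[2] NOT false = true
[3] true → true = true
[root] true AND true AND true = true
Overall: true → applied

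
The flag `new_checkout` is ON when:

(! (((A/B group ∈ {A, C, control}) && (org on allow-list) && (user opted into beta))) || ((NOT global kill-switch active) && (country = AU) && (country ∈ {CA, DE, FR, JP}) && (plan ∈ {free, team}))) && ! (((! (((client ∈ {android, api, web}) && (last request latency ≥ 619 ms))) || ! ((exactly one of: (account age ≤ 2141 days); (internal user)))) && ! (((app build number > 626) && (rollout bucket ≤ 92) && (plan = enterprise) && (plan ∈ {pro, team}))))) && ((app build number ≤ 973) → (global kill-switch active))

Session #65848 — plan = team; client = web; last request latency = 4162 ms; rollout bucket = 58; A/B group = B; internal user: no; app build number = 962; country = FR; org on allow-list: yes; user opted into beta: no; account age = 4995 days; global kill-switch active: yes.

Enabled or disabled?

Atomic conditions:
  A/B group ∈ {A, C, control}: B is not in the set → false
  org on allow-list: yes → true
  user opted into beta: no → false
  NOT global kill-switch active: yes → false
  country = AU: FR == AU is false
  country ∈ {CA, DE, FR, JP}: FR is in the set → true
  plan ∈ {free, team}: team is in the set → true
  client ∈ {android, api, web}: web is in the set → true
  last request latency ≥ 619 ms: 4162 ≥ 619 is true
  account age ≤ 2141 days: 4995 ≤ 2141 is false
  internal user: no → false
  app build number > 626: 962 > 626 is true
  rollout bucket ≤ 92: 58 ≤ 92 is true
  plan = enterprise: team == enterprise is false
  plan ∈ {pro, team}: team is in the set → true
  app build number ≤ 973: 962 ≤ 973 is true
  global kill-switch active: yes → true
Combine:
[1.1.1] false AND true AND false = false
[1.1] NOT false = true
[1.2] false AND false AND true AND true = false
[1] true OR false = true
[2.1.1.1.1] true AND true = true
[2.1.1.1] NOT true = false
[2.1.1.2.1] exactly-one(false, false) = false
[2.1.1.2] NOT false = true
[2.1.1] false OR true = true
[2.1.2.1] true AND true AND false AND true = false
[2.1.2] NOT false = true
[2.1] true AND true = true
[2] NOT true = false
[3] true → true = true
[root] true AND false AND true = false
Overall: false → disabled

Disabled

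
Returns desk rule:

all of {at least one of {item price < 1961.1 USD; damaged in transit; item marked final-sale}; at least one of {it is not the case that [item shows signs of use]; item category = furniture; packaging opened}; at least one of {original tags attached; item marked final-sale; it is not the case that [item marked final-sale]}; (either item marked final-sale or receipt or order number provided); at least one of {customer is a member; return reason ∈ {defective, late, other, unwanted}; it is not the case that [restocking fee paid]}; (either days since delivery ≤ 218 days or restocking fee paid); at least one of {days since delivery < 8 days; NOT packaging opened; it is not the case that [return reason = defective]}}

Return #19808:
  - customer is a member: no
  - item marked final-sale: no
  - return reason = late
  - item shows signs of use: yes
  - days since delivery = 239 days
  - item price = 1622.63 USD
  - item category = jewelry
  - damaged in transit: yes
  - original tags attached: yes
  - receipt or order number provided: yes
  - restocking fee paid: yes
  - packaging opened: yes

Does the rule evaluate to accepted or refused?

Atomic conditions:
  item price < 1961.1 USD: 1622.63 < 1961.1 is true
  damaged in transit: yes → true
  item marked final-sale: no → false
  item shows signs of use: yes → true
  item category = furniture: jewelry == furniture is false
  packaging opened: yes → true
  original tags attached: yes → true
  receipt or order number provided: yes → true
  customer is a member: no → false
  return reason ∈ {defective, late, other, unwanted}: late is in the set → true
  restocking fee paid: yes → true
  days since delivery ≤ 218 days: 239 ≤ 218 is false
  days since delivery < 8 days: 239 < 8 is false
  NOT packaging opened: yes → false
  return reason = defective: late == defective is false
Combine:
[1] true OR true OR false = true
[2.1] NOT true = false
[2] false OR false OR true = true
[3.3] NOT false = true
[3] true OR false OR true = true
[4] false OR true = true
[5.3] NOT true = false
[5] false OR true OR false = true
[6] false OR true = true
[7.3] NOT false = true
[7] false OR false OR true = true
[root] true AND true AND true AND true AND true AND true AND true = true
Overall: true → accepted

Accepted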